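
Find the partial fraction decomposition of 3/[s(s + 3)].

3/s(s + 3) = P/s + Q/(s + 3). P = 3/(0 + 3) = 1, Q = 3/(-3 - 0) = -1
Result: 1/s - 1/(s + 3)


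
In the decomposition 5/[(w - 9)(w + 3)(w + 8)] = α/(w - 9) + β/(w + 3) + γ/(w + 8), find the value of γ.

Cover-up at w = -8: γ = 5/[(-8 - 9)(-8 + 3)] = 5/[(-17)(-5)] = 5/85 = 1/17


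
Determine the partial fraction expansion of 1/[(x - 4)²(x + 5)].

Cover-up at x=-5: R = 1/(-5 - 4)² = 1/81. Cover-up at x=4: Q = 1/(4 + 5) = 1/9. Comparing x² coeff: P = -R = -1/81
Result: (-1/81)/(x - 4) + (1/9)/(x - 4)² + (1/81)/(x + 5)


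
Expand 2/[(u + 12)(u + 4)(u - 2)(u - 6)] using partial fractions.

Using Heaviside cover-up: (-1/1008)/(u + 12) + (1/240)/(u + 4) - (1/168)/(u - 2) + (1/360)/(u - 6)


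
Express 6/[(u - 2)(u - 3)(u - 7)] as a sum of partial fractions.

Using cover-up method: P = 6/5, Q = -3/2, R = 3/10
Result: (6/5)/(u - 2) - (3/2)/(u - 3) + (3/10)/(u - 7)


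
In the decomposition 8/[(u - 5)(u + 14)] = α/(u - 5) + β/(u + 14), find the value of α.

Cover-up at u = 5: α = 8/(5 + 14) = 8/19


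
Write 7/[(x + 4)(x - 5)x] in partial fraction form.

Using cover-up method: α = 7/36, β = 7/45, γ = -7/20
Result: (7/36)/(x + 4) + (7/45)/(x - 5) - (7/20)/x


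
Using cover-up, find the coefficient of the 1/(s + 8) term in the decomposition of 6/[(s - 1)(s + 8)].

Cover (s + 8), set s=-8: 6/((s - 1) at s=-8) = 6/(-9) = -2/3


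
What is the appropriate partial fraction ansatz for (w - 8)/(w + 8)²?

Repeated linear factor: P/(w + 8) + Q/(w + 8)²


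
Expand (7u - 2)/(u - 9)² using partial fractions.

(7u - 2) = α(u - 9) + β. At u = 9: β = 7·9 - 2 = 61. Coeff of u: α = 7
Result: 7/(u - 9) + 61/(u - 9)²


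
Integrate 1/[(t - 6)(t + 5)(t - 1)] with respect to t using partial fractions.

Cover-up: α = 1/55, β = 1/66, γ = -1/30. Decomposition: (1/55)/(t - 6) + (1/66)/(t + 5) - (1/30)/(t - 1). Integrate each term: (1/55) ln|(t - 6)| + (1/66) ln|(t + 5)| - (1/30) ln|(t - 1)| + C


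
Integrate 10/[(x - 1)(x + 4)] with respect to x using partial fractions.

Decompose: 10/[(x - 1)(x + 4)] = 2/(x - 1) - 2/(x + 4). Integrate each term: 2 ln|(x - 1)| - 2 ln|(x + 4)| + C


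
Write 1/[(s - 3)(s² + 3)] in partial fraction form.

Cover-up at s = 3: A = 1/(3² + 3) = 1/12. Then B = -A = -1/12, C = -A·(0 + 3) = -1/4
Result: (1/12)/(s - 3) - ((1/12)s + 1/4)/(s² + 3)


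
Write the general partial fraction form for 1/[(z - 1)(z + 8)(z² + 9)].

Two linear + quadratic: A/(z - 1) + B/(z + 8) + (Cz + D)/(z² + 9)


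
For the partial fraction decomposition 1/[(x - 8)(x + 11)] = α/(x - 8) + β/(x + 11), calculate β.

Cover-up at x = -11: β = 1/(-11 - 8) = -1/19


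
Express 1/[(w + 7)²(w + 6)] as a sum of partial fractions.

Cover-up at w=-6: C = 1/(-6 + 7)² = 1. Cover-up at w=-7: B = 1/(-7 + 6) = -1. Comparing w² coeff: A = -C = -1
Result: -1/(w + 7) - 1/(w + 7)² + 1/(w + 6)


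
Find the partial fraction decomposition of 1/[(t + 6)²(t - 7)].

Cover-up at t=7: C = 1/(7 + 6)² = 1/169. Cover-up at t=-6: B = 1/(-6 - 7) = -1/13. Comparing t² coeff: A = -C = -1/169
Result: (-1/169)/(t + 6) - (1/13)/(t + 6)² + (1/169)/(t - 7)


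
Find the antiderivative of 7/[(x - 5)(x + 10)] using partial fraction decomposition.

Decompose: 7/[(x - 5)(x + 10)] = (7/15)/(x - 5) - (7/15)/(x + 10). Integrate each term: (7/15) ln|(x - 5)| - (7/15) ln|(x + 10)| + C


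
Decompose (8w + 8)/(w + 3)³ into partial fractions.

(8w + 8) = P(w + 3)² + Q(w + 3) + R. At w = -3: R = 8·(-3) + 8 = -16. Coefficients: P = 0, Q = 8
Result: 8/(w + 3)² - 16/(w + 3)³


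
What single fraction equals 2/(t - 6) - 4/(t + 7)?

Common denominator (t - 6)(t + 7). Numerator: 2(t + 7) - 4(t - 6) = (2t + 14) - (4t - 24) = -2t + 38
Result: (-2t + 38)/[(t - 6)(t + 7)]


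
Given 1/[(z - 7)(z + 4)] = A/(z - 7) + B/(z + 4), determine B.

Cover-up at z = -4: B = 1/(-4 - 7) = -1/11


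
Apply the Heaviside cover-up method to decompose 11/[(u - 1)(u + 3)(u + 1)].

Cover (u - 1), u=1: P = 11/[(1 + 3)(1 + 1)] = 11/8. Cover (u + 3), u=-3: Q = 11/[(-3 - 1)(-3 + 1)] = 11/8. Cover (u + 1), u=-1: R = 11/[(-1 - 1)(-1 + 3)] = -11/4.
Result: (11/8)/(u - 1) + (11/8)/(u + 3) - (11/4)/(u + 1)


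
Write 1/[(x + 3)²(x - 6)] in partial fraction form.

Cover-up at x=6: R = 1/(6 + 3)² = 1/81. Cover-up at x=-3: Q = 1/(-3 - 6) = -1/9. Comparing x² coeff: P = -R = -1/81
Result: (-1/81)/(x + 3) - (1/9)/(x + 3)² + (1/81)/(x - 6)


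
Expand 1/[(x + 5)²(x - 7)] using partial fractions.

Cover-up at x=7: γ = 1/(7 + 5)² = 1/144. Cover-up at x=-5: β = 1/(-5 - 7) = -1/12. Comparing x² coeff: α = -γ = -1/144
Result: (-1/144)/(x + 5) - (1/12)/(x + 5)² + (1/144)/(x - 7)


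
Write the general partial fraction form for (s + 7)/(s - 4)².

Repeated linear factor: α/(s - 4) + β/(s - 4)²


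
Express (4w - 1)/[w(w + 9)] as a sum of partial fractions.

At w=0: α = (4·0 - 1)/(0 + 9) = -1/9. At w=-9: β = (4·(-9) - 1)/(-9 - 0) = 37/9
Result: (-1/9)/w + (37/9)/(w + 9)


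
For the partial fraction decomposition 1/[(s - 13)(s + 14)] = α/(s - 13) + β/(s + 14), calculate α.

Cover-up at s = 13: α = 1/(13 + 14) = 1/27


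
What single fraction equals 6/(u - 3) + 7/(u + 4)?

Common denominator (u - 3)(u + 4). Numerator: 6(u + 4) + 7(u - 3) = (6u + 24) + (7u - 21) = 13u + 3
Result: (13u + 3)/[(u - 3)(u + 4)]


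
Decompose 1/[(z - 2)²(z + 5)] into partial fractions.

Cover-up at z=-5: C = 1/(-5 - 2)² = 1/49. Cover-up at z=2: B = 1/(2 + 5) = 1/7. Comparing z² coeff: A = -C = -1/49
Result: (-1/49)/(z - 2) + (1/7)/(z - 2)² + (1/49)/(z + 5)


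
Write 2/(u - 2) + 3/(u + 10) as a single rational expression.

Common denominator (u - 2)(u + 10). Numerator: 2(u + 10) + 3(u - 2) = (2u + 20) + (3u - 6) = 5u + 14
Result: (5u + 14)/[(u - 2)(u + 10)]


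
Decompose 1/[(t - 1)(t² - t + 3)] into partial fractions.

Cover-up at t = 1: A = 1/(1² - 1·1 + 3) = 1/3. Then B = -A = -1/3, C = -A·(-1 + 1) = 0
Result: (1/3)/(t - 1) - ((1/3)t)/(t² - t + 3)


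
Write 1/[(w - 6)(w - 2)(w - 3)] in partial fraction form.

Using cover-up method: P = 1/12, Q = 1/4, R = -1/3
Result: (1/12)/(w - 6) + (1/4)/(w - 2) - (1/3)/(w - 3)


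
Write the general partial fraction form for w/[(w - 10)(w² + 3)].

Linear + irreducible quadratic: P/(w - 10) + (Qw + R)/(w² + 3)


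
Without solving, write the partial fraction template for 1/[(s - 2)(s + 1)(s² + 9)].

Two linear + quadratic: A/(s - 2) + B/(s + 1) + (Cs + D)/(s² + 9)


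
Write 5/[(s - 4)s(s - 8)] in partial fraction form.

Using cover-up method: α = -5/16, β = 5/32, γ = 5/32
Result: (-5/16)/(s - 4) + (5/32)/s + (5/32)/(s - 8)


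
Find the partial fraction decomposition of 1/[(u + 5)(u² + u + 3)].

Cover-up at u = -5: P = 1/((-5)² + 1·(-5) + 3) = 1/23. Then Q = -P = -1/23, R = -P·(1 - 5) = 4/23
Result: (1/23)/(u + 5) - ((1/23)u - 4/23)/(u² + u + 3)


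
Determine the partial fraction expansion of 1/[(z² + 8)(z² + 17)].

Coefficient matching gives α = γ = 0, β = 1/(17-8) = 1/9, δ = -β = -1/9
Result: (1/9)/(z² + 8) - (1/9)/(z² + 17)


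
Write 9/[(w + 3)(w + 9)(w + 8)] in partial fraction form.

Using cover-up method: α = 3/10, β = 3/2, γ = -9/5
Result: (3/10)/(w + 3) + (3/2)/(w + 9) - (9/5)/(w + 8)


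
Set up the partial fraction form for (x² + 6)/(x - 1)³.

Repeated linear factor (power 3): A/(x - 1) + B/(x - 1)² + C/(x - 1)³


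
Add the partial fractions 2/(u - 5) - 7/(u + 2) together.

Common denominator (u - 5)(u + 2). Numerator: 2(u + 2) - 7(u - 5) = (2u + 4) - (7u - 35) = -5u + 39
Result: (-5u + 39)/[(u - 5)(u + 2)]


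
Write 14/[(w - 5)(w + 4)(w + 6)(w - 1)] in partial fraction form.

Using Heaviside cover-up: (7/198)/(w - 5) + (7/45)/(w + 4) - (1/11)/(w + 6) - (1/10)/(w - 1)


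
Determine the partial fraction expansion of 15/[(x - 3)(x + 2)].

15/(x - 3)(x + 2) = A/(x - 3) + B/(x + 2). A = 15/(3 + 2) = 3, B = 15/(-2 - 3) = -3
Result: 3/(x - 3) - 3/(x + 2)


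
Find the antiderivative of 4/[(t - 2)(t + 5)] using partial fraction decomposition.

Decompose: 4/[(t - 2)(t + 5)] = (4/7)/(t - 2) - (4/7)/(t + 5). Integrate each term: (4/7) ln|(t - 2)| - (4/7) ln|(t + 5)| + C


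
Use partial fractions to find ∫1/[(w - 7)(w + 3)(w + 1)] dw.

Cover-up: A = 1/80, B = 1/20, C = -1/16. Decomposition: (1/80)/(w - 7) + (1/20)/(w + 3) - (1/16)/(w + 1). Integrate each term: (1/80) ln|(w - 7)| + (1/20) ln|(w + 3)| - (1/16) ln|(w + 1)| + C


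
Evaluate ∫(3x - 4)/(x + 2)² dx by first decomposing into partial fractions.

Decompose: A = 3, B = 3·(-2) - 4 = -10, so (3x - 4)/(x + 2)² = 3/(x + 2) - 10/(x + 2)². Integrate: ∫ A/(x + 2) dx = 3 ln|(x + 2)|; ∫ B/(x + 2)² dx = 10/(x + 2). Sum: 3 ln|(x + 2)| + 10/(x + 2) + C


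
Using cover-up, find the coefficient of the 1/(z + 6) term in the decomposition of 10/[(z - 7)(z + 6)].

Cover (z + 6), set z=-6: 10/((z - 7) at z=-6) = 10/(-13) = -10/13


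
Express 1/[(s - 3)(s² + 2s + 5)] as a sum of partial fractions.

Cover-up at s = 3: P = 1/(3² + 2·3 + 5) = 1/20. Then Q = -P = -1/20, R = -P·(2 + 3) = -1/4
Result: (1/20)/(s - 3) - ((1/20)s + 1/4)/(s² + 2s + 5)


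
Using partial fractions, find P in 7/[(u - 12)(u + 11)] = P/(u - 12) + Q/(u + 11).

Cover-up at u = 12: P = 7/(12 + 11) = 7/23


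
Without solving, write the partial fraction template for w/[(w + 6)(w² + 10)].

Linear + irreducible quadratic: P/(w + 6) + (Qw + R)/(w² + 10)


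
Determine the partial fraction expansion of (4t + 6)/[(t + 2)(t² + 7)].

At t=-2: α = (4·(-2) + 6)/((-2)² + 7) = -2/11. β = -α = 2/11, γ = 4 - (-2)·α = 40/11
Result: (-2/11)/(t + 2) + ((2/11)t + 40/11)/(t² + 7)


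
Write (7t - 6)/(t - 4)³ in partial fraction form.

(7t - 6) = P(t - 4)² + Q(t - 4) + R. At t = 4: R = 7·4 - 6 = 22. Coefficients: P = 0, Q = 7
Result: 7/(t - 4)² + 22/(t - 4)³


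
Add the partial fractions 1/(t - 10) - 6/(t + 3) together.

Common denominator (t - 10)(t + 3). Numerator: 1(t + 3) - 6(t - 10) = (t + 3) - (6t - 60) = -5t + 63
Result: (-5t + 63)/[(t - 10)(t + 3)]


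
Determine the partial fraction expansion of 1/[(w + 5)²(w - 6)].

Cover-up at w=6: γ = 1/(6 + 5)² = 1/121. Cover-up at w=-5: β = 1/(-5 - 6) = -1/11. Comparing w² coeff: α = -γ = -1/121
Result: (-1/121)/(w + 5) - (1/11)/(w + 5)² + (1/121)/(w - 6)


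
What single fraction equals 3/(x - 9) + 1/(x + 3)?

Common denominator (x - 9)(x + 3). Numerator: 3(x + 3) + 1(x - 9) = (3x + 9) + (x - 9) = 4x
Result: (4x)/[(x - 9)(x + 3)]


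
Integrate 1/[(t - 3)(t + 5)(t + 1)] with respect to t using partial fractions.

Cover-up: A = 1/32, B = 1/32, C = -1/16. Decomposition: (1/32)/(t - 3) + (1/32)/(t + 5) - (1/16)/(t + 1). Integrate each term: (1/32) ln|(t - 3)| + (1/32) ln|(t + 5)| - (1/16) ln|(t + 1)| + C


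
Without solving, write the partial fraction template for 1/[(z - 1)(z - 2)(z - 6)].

Three distinct linear factors: α/(z - 1) + β/(z - 2) + γ/(z - 6)


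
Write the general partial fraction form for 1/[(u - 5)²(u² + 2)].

Repeated linear + quadratic: P/(u - 5) + Q/(u - 5)² + (Ru + S)/(u² + 2)


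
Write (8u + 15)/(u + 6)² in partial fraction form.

(8u + 15) = P(u + 6) + Q. At u = -6: Q = 8·(-6) + 15 = -33. Coeff of u: P = 8
Result: 8/(u + 6) - 33/(u + 6)²


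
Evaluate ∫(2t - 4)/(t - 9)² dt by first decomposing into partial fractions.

Decompose: A = 2, B = 2·9 - 4 = 14, so (2t - 4)/(t - 9)² = 2/(t - 9) + 14/(t - 9)². Integrate: ∫ A/(t - 9) dt = 2 ln|(t - 9)|; ∫ B/(t - 9)² dt = -14/(t - 9). Sum: 2 ln|(t - 9)| - 14/(t - 9) + C


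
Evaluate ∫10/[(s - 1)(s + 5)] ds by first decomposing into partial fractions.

Decompose: 10/[(s - 1)(s + 5)] = (5/3)/(s - 1) - (5/3)/(s + 5). Integrate each term: (5/3) ln|(s - 1)| - (5/3) ln|(s + 5)| + C


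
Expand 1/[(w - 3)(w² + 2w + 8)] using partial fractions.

Cover-up at w = 3: P = 1/(3² + 2·3 + 8) = 1/23. Then Q = -P = -1/23, R = -P·(2 + 3) = -5/23
Result: (1/23)/(w - 3) - ((1/23)w + 5/23)/(w² + 2w + 8)


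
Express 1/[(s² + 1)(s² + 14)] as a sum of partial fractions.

Coefficient matching gives α = γ = 0, β = 1/(14-1) = 1/13, δ = -β = -1/13
Result: (1/13)/(s² + 1) - (1/13)/(s² + 14)


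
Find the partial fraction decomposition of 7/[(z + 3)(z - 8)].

7/(z + 3)(z - 8) = α/(z + 3) + β/(z - 8). α = 7/(-3 - 8) = -7/11, β = 7/(8 + 3) = 7/11
Result: (-7/11)/(z + 3) + (7/11)/(z - 8)


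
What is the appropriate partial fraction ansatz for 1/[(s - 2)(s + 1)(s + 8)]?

Three distinct linear factors: P/(s - 2) + Q/(s + 1) + R/(s + 8)


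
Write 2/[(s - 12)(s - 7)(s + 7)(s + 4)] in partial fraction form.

Using Heaviside cover-up: (1/760)/(s - 12) - (1/385)/(s - 7) - (1/399)/(s + 7) + (1/264)/(s + 4)


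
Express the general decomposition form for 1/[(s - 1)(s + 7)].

Distinct linear factors: α/(s - 1) + β/(s + 7)


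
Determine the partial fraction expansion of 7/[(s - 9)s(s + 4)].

Using cover-up method: A = 7/117, B = -7/36, C = 7/52
Result: (7/117)/(s - 9) - (7/36)/s + (7/52)/(s + 4)


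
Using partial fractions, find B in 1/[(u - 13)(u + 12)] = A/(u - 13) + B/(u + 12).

Cover-up at u = -12: B = 1/(-12 - 13) = -1/25


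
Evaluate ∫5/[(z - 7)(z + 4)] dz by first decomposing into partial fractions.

Decompose: 5/[(z - 7)(z + 4)] = (5/11)/(z - 7) - (5/11)/(z + 4). Integrate each term: (5/11) ln|(z - 7)| - (5/11) ln|(z + 4)| + C


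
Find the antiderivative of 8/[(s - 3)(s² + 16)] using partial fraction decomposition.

Cover-up at s=3: A = 8/(3²+16) = 8/25. Coeff matching: B = -8/25, C = -24/25. Decomposition: (8/25)/(s - 3) - ((8/25)s + 24/25)/(s² + 16). Integrate: linear → ln, quadratic → (1/2)ln + arctan: (8/25) ln|(s - 3)| - (4/25) ln(s² + 16) - (6/25) arctan(s/4) + C


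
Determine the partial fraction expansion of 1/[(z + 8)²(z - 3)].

Cover-up at z=3: C = 1/(3 + 8)² = 1/121. Cover-up at z=-8: B = 1/(-8 - 3) = -1/11. Comparing z² coeff: A = -C = -1/121
Result: (-1/121)/(z + 8) - (1/11)/(z + 8)² + (1/121)/(z - 3)


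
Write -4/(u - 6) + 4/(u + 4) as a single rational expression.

Common denominator (u - 6)(u + 4). Numerator: -4(u + 4) + 4(u - 6) = (-4u - 16) + (4u - 24) = -40
Result: (-40)/[(u - 6)(u + 4)]


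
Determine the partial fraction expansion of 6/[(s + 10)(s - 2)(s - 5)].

Using cover-up method: P = 1/30, Q = -1/6, R = 2/15
Result: (1/30)/(s + 10) - (1/6)/(s - 2) + (2/15)/(s - 5)


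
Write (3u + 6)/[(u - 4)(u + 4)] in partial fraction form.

At u=4: P = (3·4 + 6)/(4 + 4) = 9/4. At u=-4: Q = (3·(-4) + 6)/(-4 - 4) = 3/4
Result: (9/4)/(u - 4) + (3/4)/(u + 4)


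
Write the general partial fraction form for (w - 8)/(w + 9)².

Repeated linear factor: P/(w + 9) + Q/(w + 9)²


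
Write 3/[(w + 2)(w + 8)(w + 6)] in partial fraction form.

Using cover-up method: α = 1/8, β = 1/4, γ = -3/8
Result: (1/8)/(w + 2) + (1/4)/(w + 8) - (3/8)/(w + 6)


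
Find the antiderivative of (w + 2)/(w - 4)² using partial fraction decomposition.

Decompose: P = 1, Q = 1·4 + 2 = 6, so (w + 2)/(w - 4)² = 1/(w - 4) + 6/(w - 4)². Integrate: ∫ P/(w - 4) dw = ln|(w - 4)|; ∫ Q/(w - 4)² dw = -6/(w - 4). Sum: ln|(w - 4)| - 6/(w - 4) + C


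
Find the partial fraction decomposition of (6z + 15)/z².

(6z + 15) = Pz + Q. At z = 0: Q = 6·0 + 15 = 15. Coeff of z: P = 6
Result: 6/z + 15/z²


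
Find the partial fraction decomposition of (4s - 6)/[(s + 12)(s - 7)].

At s=-12: α = (4·(-12) - 6)/(-12 - 7) = 54/19. At s=7: β = (4·7 - 6)/(7 + 12) = 22/19
Result: (54/19)/(s + 12) + (22/19)/(s - 7)


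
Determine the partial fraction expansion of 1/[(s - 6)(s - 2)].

1/(s - 6)(s - 2) = α/(s - 6) + β/(s - 2). α = 1/(6 - 2) = 1/4, β = 1/(2 - 6) = -1/4
Result: (1/4)/(s - 6) - (1/4)/(s - 2)


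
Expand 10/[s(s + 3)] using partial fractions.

10/s(s + 3) = P/s + Q/(s + 3). P = 10/(0 + 3) = 10/3, Q = 10/(-3 - 0) = -10/3
Result: (10/3)/s - (10/3)/(s + 3)


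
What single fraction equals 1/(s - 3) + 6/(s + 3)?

Common denominator (s - 3)(s + 3). Numerator: 1(s + 3) + 6(s - 3) = (s + 3) + (6s - 18) = 7s - 15
Result: (7s - 15)/[(s - 3)(s + 3)]


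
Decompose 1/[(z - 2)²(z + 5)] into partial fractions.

Cover-up at z=-5: γ = 1/(-5 - 2)² = 1/49. Cover-up at z=2: β = 1/(2 + 5) = 1/7. Comparing z² coeff: α = -γ = -1/49
Result: (-1/49)/(z - 2) + (1/7)/(z - 2)² + (1/49)/(z + 5)


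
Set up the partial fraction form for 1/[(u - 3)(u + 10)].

Distinct linear factors: α/(u - 3) + β/(u + 10)


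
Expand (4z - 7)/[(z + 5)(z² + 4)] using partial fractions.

At z=-5: α = (4·(-5) - 7)/((-5)² + 4) = -27/29. β = -α = 27/29, γ = 4 - (-5)·α = -19/29
Result: (-27/29)/(z + 5) + ((27/29)z - 19/29)/(z² + 4)


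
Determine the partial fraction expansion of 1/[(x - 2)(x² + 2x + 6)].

Cover-up at x = 2: α = 1/(2² + 2·2 + 6) = 1/14. Then β = -α = -1/14, γ = -α·(2 + 2) = -2/7
Result: (1/14)/(x - 2) - ((1/14)x + 2/7)/(x² + 2x + 6)


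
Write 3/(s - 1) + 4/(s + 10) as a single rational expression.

Common denominator (s - 1)(s + 10). Numerator: 3(s + 10) + 4(s - 1) = (3s + 30) + (4s - 4) = 7s + 26
Result: (7s + 26)/[(s - 1)(s + 10)]


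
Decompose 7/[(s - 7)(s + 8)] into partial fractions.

7/(s - 7)(s + 8) = α/(s - 7) + β/(s + 8). α = 7/(7 + 8) = 7/15, β = 7/(-8 - 7) = -7/15
Result: (7/15)/(s - 7) - (7/15)/(s + 8)


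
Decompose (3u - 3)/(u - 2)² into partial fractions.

(3u - 3) = A(u - 2) + B. At u = 2: B = 3·2 - 3 = 3. Coeff of u: A = 3
Result: 3/(u - 2) + 3/(u - 2)²


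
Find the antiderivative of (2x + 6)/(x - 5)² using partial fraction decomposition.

Decompose: α = 2, β = 2·5 + 6 = 16, so (2x + 6)/(x - 5)² = 2/(x - 5) + 16/(x - 5)². Integrate: ∫ α/(x - 5) dx = 2 ln|(x - 5)|; ∫ β/(x - 5)² dx = -16/(x - 5). Sum: 2 ln|(x - 5)| - 16/(x - 5) + C


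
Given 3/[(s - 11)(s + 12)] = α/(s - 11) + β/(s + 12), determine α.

Cover-up at s = 11: α = 3/(11 + 12) = 3/23


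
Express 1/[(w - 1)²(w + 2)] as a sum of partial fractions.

Cover-up at w=-2: γ = 1/(-2 - 1)² = 1/9. Cover-up at w=1: β = 1/(1 + 2) = 1/3. Comparing w² coeff: α = -γ = -1/9
Result: (-1/9)/(w - 1) + (1/3)/(w - 1)² + (1/9)/(w + 2)


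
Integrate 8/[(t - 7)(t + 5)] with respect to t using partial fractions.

Decompose: 8/[(t - 7)(t + 5)] = (2/3)/(t - 7) - (2/3)/(t + 5). Integrate each term: (2/3) ln|(t - 7)| - (2/3) ln|(t + 5)| + C


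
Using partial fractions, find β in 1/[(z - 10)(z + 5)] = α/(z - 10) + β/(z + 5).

Cover-up at z = -5: β = 1/(-5 - 10) = -1/15


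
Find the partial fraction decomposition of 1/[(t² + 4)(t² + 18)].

Coefficient matching gives A = C = 0, B = 1/(18-4) = 1/14, D = -B = -1/14
Result: (1/14)/(t² + 4) - (1/14)/(t² + 18)


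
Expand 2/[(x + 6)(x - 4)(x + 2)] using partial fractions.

Using cover-up method: P = 1/20, Q = 1/30, R = -1/12
Result: (1/20)/(x + 6) + (1/30)/(x - 4) - (1/12)/(x + 2)


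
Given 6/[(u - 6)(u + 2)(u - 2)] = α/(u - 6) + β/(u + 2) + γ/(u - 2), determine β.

Cover-up at u = -2: β = 6/[(-2 - 6)(-2 - 2)] = 6/[(-8)(-4)] = 6/32 = 3/16


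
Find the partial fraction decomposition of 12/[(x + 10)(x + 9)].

12/(x + 10)(x + 9) = P/(x + 10) + Q/(x + 9). P = 12/(-10 + 9) = -12, Q = 12/(-9 + 10) = 12
Result: -12/(x + 10) + 12/(x + 9)


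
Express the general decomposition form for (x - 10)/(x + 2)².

Repeated linear factor: A/(x + 2) + B/(x + 2)²


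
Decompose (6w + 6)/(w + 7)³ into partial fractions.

(6w + 6) = A(w + 7)² + B(w + 7) + C. At w = -7: C = 6·(-7) + 6 = -36. Coefficients: A = 0, B = 6
Result: 6/(w + 7)² - 36/(w + 7)³


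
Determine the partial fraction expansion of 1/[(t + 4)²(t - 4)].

Cover-up at t=4: C = 1/(4 + 4)² = 1/64. Cover-up at t=-4: B = 1/(-4 - 4) = -1/8. Comparing t² coeff: A = -C = -1/64
Result: (-1/64)/(t + 4) - (1/8)/(t + 4)² + (1/64)/(t - 4)


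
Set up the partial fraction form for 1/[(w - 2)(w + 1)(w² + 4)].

Two linear + quadratic: A/(w - 2) + B/(w + 1) + (Cw + D)/(w² + 4)


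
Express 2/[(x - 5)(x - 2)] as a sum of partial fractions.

2/(x - 5)(x - 2) = P/(x - 5) + Q/(x - 2). P = 2/(5 - 2) = 2/3, Q = 2/(2 - 5) = -2/3
Result: (2/3)/(x - 5) - (2/3)/(x - 2)


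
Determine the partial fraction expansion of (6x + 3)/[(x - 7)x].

At x=7: A = (6·7 + 3)/(7 - 0) = 45/7. At x=0: B = (6·0 + 3)/(0 - 7) = -3/7
Result: (45/7)/(x - 7) - (3/7)/x


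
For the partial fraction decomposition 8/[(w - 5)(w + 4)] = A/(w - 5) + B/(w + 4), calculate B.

Cover-up at w = -4: B = 8/(-4 - 5) = -8/9


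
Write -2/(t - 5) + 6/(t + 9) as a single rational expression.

Common denominator (t - 5)(t + 9). Numerator: -2(t + 9) + 6(t - 5) = (-2t - 18) + (6t - 30) = 4t - 48
Result: (4t - 48)/[(t - 5)(t + 9)]


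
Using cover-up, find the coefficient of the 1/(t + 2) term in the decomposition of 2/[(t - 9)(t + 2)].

Cover (t + 2), set t=-2: 2/((t - 9) at t=-2) = 2/(-11) = -2/11


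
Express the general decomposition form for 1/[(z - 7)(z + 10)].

Distinct linear factors: A/(z - 7) + B/(z + 10)


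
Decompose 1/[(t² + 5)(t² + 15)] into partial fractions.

Coefficient matching gives P = R = 0, Q = 1/(15-5) = 1/10, S = -Q = -1/10
Result: (1/10)/(t² + 5) - (1/10)/(t² + 15)


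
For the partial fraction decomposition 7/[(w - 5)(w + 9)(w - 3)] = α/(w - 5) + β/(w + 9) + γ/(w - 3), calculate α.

Cover-up at w = 5: α = 7/[(5 + 9)(5 - 3)] = 7/[(14)(2)] = 7/28 = 1/4


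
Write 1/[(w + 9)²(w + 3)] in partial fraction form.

Cover-up at w=-3: C = 1/(-3 + 9)² = 1/36. Cover-up at w=-9: B = 1/(-9 + 3) = -1/6. Comparing w² coeff: A = -C = -1/36
Result: (-1/36)/(w + 9) - (1/6)/(w + 9)² + (1/36)/(w + 3)


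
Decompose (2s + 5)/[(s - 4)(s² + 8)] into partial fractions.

At s=4: α = (2·4 + 5)/(4² + 8) = 13/24. β = -α = -13/24, γ = 2 - 4·α = -1/6
Result: (13/24)/(s - 4) - ((13/24)s + 1/6)/(s² + 8)


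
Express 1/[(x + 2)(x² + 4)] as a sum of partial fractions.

Cover-up at x = -2: A = 1/((-2)² + 4) = 1/8. Then B = -A = -1/8, C = -A·(0 - 2) = 1/4
Result: (1/8)/(x + 2) - ((1/8)x - 1/4)/(x² + 4)


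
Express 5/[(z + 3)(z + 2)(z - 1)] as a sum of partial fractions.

Using cover-up method: A = 5/4, B = -5/3, C = 5/12
Result: (5/4)/(z + 3) - (5/3)/(z + 2) + (5/12)/(z - 1)


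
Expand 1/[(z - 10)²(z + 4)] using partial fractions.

Cover-up at z=-4: C = 1/(-4 - 10)² = 1/196. Cover-up at z=10: B = 1/(10 + 4) = 1/14. Comparing z² coeff: A = -C = -1/196
Result: (-1/196)/(z - 10) + (1/14)/(z - 10)² + (1/196)/(z + 4)


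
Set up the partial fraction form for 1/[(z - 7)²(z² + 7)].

Repeated linear + quadratic: A/(z - 7) + B/(z - 7)² + (Cz + D)/(z² + 7)


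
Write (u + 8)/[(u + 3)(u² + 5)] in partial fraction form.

At u=-3: P = (1·(-3) + 8)/((-3)² + 5) = 5/14. Q = -P = -5/14, R = 1 - (-3)·P = 29/14
Result: (5/14)/(u + 3) - ((5/14)u - 29/14)/(u² + 5)


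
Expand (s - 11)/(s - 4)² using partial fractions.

(s - 11) = P(s - 4) + Q. At s = 4: Q = 1·4 - 11 = -7. Coeff of s: P = 1
Result: 1/(s - 4) - 7/(s - 4)²


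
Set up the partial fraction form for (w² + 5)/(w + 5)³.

Repeated linear factor (power 3): P/(w + 5) + Q/(w + 5)² + R/(w + 5)³


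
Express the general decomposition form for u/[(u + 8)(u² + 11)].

Linear + irreducible quadratic: P/(u + 8) + (Qu + R)/(u² + 11)


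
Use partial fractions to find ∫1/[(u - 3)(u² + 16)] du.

Cover-up at u=3: α = 1/(3²+16) = 1/25. Coeff matching: β = -1/25, γ = -3/25. Decomposition: (1/25)/(u - 3) - ((1/25)u + 3/25)/(u² + 16). Integrate: linear → ln, quadratic → (1/2)ln + arctan: (1/25) ln|(u - 3)| - (1/50) ln(u² + 16) - (3/100) arctan(u/4) + C


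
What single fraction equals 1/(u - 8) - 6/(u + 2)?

Common denominator (u - 8)(u + 2). Numerator: 1(u + 2) - 6(u - 8) = (u + 2) - (6u - 48) = -5u + 50
Result: (-5u + 50)/[(u - 8)(u + 2)]


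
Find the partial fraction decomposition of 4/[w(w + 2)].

4/w(w + 2) = A/w + B/(w + 2). A = 4/(0 + 2) = 2, B = 4/(-2 - 0) = -2
Result: 2/w - 2/(w + 2)


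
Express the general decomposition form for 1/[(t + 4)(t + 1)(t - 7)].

Three distinct linear factors: A/(t + 4) + B/(t + 1) + C/(t - 7)


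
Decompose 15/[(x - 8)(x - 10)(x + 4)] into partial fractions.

Using cover-up method: P = -5/8, Q = 15/28, R = 5/56
Result: (-5/8)/(x - 8) + (15/28)/(x - 10) + (5/56)/(x + 4)


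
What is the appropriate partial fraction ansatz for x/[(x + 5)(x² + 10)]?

Linear + irreducible quadratic: P/(x + 5) + (Qx + R)/(x² + 10)


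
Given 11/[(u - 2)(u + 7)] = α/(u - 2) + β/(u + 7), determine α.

Cover-up at u = 2: α = 11/(2 + 7) = 11/9


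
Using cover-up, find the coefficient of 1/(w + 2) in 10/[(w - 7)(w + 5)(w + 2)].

Cover (w + 2), set w=-2: 10/[(-2 - 7)(-2 + 5)] = -10/27


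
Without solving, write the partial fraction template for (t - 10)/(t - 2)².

Repeated linear factor: A/(t - 2) + B/(t - 2)²


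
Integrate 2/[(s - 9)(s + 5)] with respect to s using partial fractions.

Decompose: 2/[(s - 9)(s + 5)] = (1/7)/(s - 9) - (1/7)/(s + 5). Integrate each term: (1/7) ln|(s - 9)| - (1/7) ln|(s + 5)| + C


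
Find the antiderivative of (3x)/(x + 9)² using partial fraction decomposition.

Decompose: P = 3, Q = 3·(-9) + 0 = -27, so (3x)/(x + 9)² = 3/(x + 9) - 27/(x + 9)². Integrate: ∫ P/(x + 9) dx = 3 ln|(x + 9)|; ∫ Q/(x + 9)² dx = 27/(x + 9). Sum: 3 ln|(x + 9)| + 27/(x + 9) + C


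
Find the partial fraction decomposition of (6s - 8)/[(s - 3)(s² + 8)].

At s=3: A = (6·3 - 8)/(3² + 8) = 10/17. B = -A = -10/17, C = 6 - 3·A = 72/17
Result: (10/17)/(s - 3) - ((10/17)s - 72/17)/(s² + 8)


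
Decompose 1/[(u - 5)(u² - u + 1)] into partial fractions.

Cover-up at u = 5: P = 1/(5² - 1·5 + 1) = 1/21. Then Q = -P = -1/21, R = -P·(-1 + 5) = -4/21
Result: (1/21)/(u - 5) - ((1/21)u + 4/21)/(u² - u + 1)


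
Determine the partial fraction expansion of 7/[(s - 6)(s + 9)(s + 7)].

Using cover-up method: α = 7/195, β = 7/30, γ = -7/26
Result: (7/195)/(s - 6) + (7/30)/(s + 9) - (7/26)/(s + 7)


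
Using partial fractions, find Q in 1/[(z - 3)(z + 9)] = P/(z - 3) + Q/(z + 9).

Cover-up at z = -9: Q = 1/(-9 - 3) = -1/12


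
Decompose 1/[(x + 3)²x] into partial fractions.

Cover-up at x=0: γ = 1/(0 + 3)² = 1/9. Cover-up at x=-3: β = 1/(-3 - 0) = -1/3. Comparing x² coeff: α = -γ = -1/9
Result: (-1/9)/(x + 3) - (1/3)/(x + 3)² + (1/9)/x


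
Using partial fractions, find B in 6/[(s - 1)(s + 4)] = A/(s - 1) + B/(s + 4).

Cover-up at s = -4: B = 6/(-4 - 1) = -6/5


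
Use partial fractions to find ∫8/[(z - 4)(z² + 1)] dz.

Cover-up at z=4: P = 8/(4²+1) = 8/17. Coeff matching: Q = -8/17, R = -32/17. Decomposition: (8/17)/(z - 4) - ((8/17)z + 32/17)/(z² + 1). Integrate: linear → ln, quadratic → (1/2)ln + arctan: (8/17) ln|(z - 4)| - (4/17) ln(z² + 1) - (32/17) arctan(z) + C


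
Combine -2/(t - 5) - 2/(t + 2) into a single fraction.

Common denominator (t - 5)(t + 2). Numerator: -2(t + 2) - 2(t - 5) = (-2t - 4) - (2t - 10) = -4t + 6
Result: (-4t + 6)/[(t - 5)(t + 2)]


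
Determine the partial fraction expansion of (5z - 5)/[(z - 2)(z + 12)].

At z=2: α = (5·2 - 5)/(2 + 12) = 5/14. At z=-12: β = (5·(-12) - 5)/(-12 - 2) = 65/14
Result: (5/14)/(z - 2) + (65/14)/(z + 12)


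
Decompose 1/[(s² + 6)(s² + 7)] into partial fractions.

Coefficient matching gives P = R = 0, Q = 1/(7-6) = 1, S = -Q = -1
Result: 1/(s² + 6) - 1/(s² + 7)


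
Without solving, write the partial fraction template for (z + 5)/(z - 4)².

Repeated linear factor: α/(z - 4) + β/(z - 4)²


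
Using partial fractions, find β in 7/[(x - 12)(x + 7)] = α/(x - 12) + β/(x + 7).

Cover-up at x = -7: β = 7/(-7 - 12) = -7/19


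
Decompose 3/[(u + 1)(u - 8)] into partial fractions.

3/(u + 1)(u - 8) = P/(u + 1) + Q/(u - 8). P = 3/(-1 - 8) = -1/3, Q = 3/(8 + 1) = 1/3
Result: (-1/3)/(u + 1) + (1/3)/(u - 8)


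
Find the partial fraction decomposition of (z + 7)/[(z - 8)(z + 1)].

At z=8: A = (1·8 + 7)/(8 + 1) = 5/3. At z=-1: B = (1·(-1) + 7)/(-1 - 8) = -2/3
Result: (5/3)/(z - 8) - (2/3)/(z + 1)


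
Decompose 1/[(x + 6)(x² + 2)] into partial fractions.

Cover-up at x = -6: A = 1/((-6)² + 2) = 1/38. Then B = -A = -1/38, C = -A·(0 - 6) = 3/19
Result: (1/38)/(x + 6) - ((1/38)x - 3/19)/(x² + 2)


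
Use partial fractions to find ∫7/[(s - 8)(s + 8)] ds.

Decompose: 7/[(s - 8)(s + 8)] = (7/16)/(s - 8) - (7/16)/(s + 8). Integrate each term: (7/16) ln|(s - 8)| - (7/16) ln|(s + 8)| + C


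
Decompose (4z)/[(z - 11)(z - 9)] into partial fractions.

At z=11: P = (4·11 + 0)/(11 - 9) = 22. At z=9: Q = (4·9 + 0)/(9 - 11) = -18
Result: 22/(z - 11) - 18/(z - 9)


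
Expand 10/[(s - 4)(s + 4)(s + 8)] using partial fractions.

Using cover-up method: α = 5/48, β = -5/16, γ = 5/24
Result: (5/48)/(s - 4) - (5/16)/(s + 4) + (5/24)/(s + 8)


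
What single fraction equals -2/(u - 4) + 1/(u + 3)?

Common denominator (u - 4)(u + 3). Numerator: -2(u + 3) + 1(u - 4) = (-2u - 6) + (u - 4) = -u - 10
Result: (-u - 10)/[(u - 4)(u + 3)]


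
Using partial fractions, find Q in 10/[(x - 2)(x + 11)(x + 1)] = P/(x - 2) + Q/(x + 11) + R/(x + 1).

Cover-up at x = -11: Q = 10/[(-11 - 2)(-11 + 1)] = 10/[(-13)(-10)] = 10/130 = 1/13


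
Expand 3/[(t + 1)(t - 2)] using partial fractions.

3/(t + 1)(t - 2) = α/(t + 1) + β/(t - 2). α = 3/(-1 - 2) = -1, β = 3/(2 + 1) = 1
Result: -1/(t + 1) + 1/(t - 2)


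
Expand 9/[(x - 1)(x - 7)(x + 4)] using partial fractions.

Using cover-up method: A = -3/10, B = 3/22, C = 9/55
Result: (-3/10)/(x - 1) + (3/22)/(x - 7) + (9/55)/(x + 4)


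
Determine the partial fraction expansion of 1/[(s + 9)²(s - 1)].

Cover-up at s=1: C = 1/(1 + 9)² = 1/100. Cover-up at s=-9: B = 1/(-9 - 1) = -1/10. Comparing s² coeff: A = -C = -1/100
Result: (-1/100)/(s + 9) - (1/10)/(s + 9)² + (1/100)/(s - 1)


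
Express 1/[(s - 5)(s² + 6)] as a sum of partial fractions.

Cover-up at s = 5: P = 1/(5² + 6) = 1/31. Then Q = -P = -1/31, R = -P·(0 + 5) = -5/31
Result: (1/31)/(s - 5) - ((1/31)s + 5/31)/(s² + 6)


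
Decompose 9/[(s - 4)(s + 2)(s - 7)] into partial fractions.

Using cover-up method: P = -1/2, Q = 1/6, R = 1/3
Result: (-1/2)/(s - 4) + (1/6)/(s + 2) + (1/3)/(s - 7)


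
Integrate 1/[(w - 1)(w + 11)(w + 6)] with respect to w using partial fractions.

Cover-up: α = 1/84, β = 1/60, γ = -1/35. Decomposition: (1/84)/(w - 1) + (1/60)/(w + 11) - (1/35)/(w + 6). Integrate each term: (1/84) ln|(w - 1)| + (1/60) ln|(w + 11)| - (1/35) ln|(w + 6)| + C


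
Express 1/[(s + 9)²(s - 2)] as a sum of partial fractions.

Cover-up at s=2: C = 1/(2 + 9)² = 1/121. Cover-up at s=-9: B = 1/(-9 - 2) = -1/11. Comparing s² coeff: A = -C = -1/121
Result: (-1/121)/(s + 9) - (1/11)/(s + 9)² + (1/121)/(s - 2)


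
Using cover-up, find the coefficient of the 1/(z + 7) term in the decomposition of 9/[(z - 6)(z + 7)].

Cover (z + 7), set z=-7: 9/((z - 6) at z=-7) = 9/(-13) = -9/13


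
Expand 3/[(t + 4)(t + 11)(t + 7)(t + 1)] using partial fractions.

Using Heaviside cover-up: (-1/21)/(t + 4) - (3/280)/(t + 11) + (1/24)/(t + 7) + (1/60)/(t + 1)


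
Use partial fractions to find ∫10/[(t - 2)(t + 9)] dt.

Decompose: 10/[(t - 2)(t + 9)] = (10/11)/(t - 2) - (10/11)/(t + 9). Integrate each term: (10/11) ln|(t - 2)| - (10/11) ln|(t + 9)| + C


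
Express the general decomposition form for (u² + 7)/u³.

Repeated linear factor (power 3): α/u + β/u² + γ/u³


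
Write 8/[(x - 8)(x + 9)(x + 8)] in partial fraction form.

Using cover-up method: P = 1/34, Q = 8/17, R = -1/2
Result: (1/34)/(x - 8) + (8/17)/(x + 9) - (1/2)/(x + 8)


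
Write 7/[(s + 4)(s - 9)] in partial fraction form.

7/(s + 4)(s - 9) = P/(s + 4) + Q/(s - 9). P = 7/(-4 - 9) = -7/13, Q = 7/(9 + 4) = 7/13
Result: (-7/13)/(s + 4) + (7/13)/(s - 9)


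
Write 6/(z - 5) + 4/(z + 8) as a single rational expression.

Common denominator (z - 5)(z + 8). Numerator: 6(z + 8) + 4(z - 5) = (6z + 48) + (4z - 20) = 10z + 28
Result: (10z + 28)/[(z - 5)(z + 8)]


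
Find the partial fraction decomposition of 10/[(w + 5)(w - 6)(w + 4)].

Using cover-up method: A = 10/11, B = 1/11, C = -1
Result: (10/11)/(w + 5) + (1/11)/(w - 6) - 1/(w + 4)


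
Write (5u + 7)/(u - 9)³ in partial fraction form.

(5u + 7) = P(u - 9)² + Q(u - 9) + R. At u = 9: R = 5·9 + 7 = 52. Coefficients: P = 0, Q = 5
Result: 5/(u - 9)² + 52/(u - 9)³


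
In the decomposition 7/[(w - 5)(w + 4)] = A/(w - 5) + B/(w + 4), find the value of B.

Cover-up at w = -4: B = 7/(-4 - 5) = -7/9


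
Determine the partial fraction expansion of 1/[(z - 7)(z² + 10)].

Cover-up at z = 7: α = 1/(7² + 10) = 1/59. Then β = -α = -1/59, γ = -α·(0 + 7) = -7/59
Result: (1/59)/(z - 7) - ((1/59)z + 7/59)/(z² + 10)


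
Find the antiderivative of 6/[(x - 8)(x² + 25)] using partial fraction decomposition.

Cover-up at x=8: A = 6/(8²+25) = 6/89. Coeff matching: B = -6/89, C = -48/89. Decomposition: (6/89)/(x - 8) - ((6/89)x + 48/89)/(x² + 25). Integrate: linear → ln, quadratic → (1/2)ln + arctan: (6/89) ln|(x - 8)| - (3/89) ln(x² + 25) - (48/445) arctan(x/5) + C


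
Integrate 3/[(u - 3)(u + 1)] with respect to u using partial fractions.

Decompose: 3/[(u - 3)(u + 1)] = (3/4)/(u - 3) - (3/4)/(u + 1). Integrate each term: (3/4) ln|(u - 3)| - (3/4) ln|(u + 1)| + C


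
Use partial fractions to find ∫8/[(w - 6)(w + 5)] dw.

Decompose: 8/[(w - 6)(w + 5)] = (8/11)/(w - 6) - (8/11)/(w + 5). Integrate each term: (8/11) ln|(w - 6)| - (8/11) ln|(w + 5)| + C


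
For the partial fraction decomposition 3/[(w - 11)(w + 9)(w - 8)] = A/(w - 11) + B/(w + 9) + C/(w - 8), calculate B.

Cover-up at w = -9: B = 3/[(-9 - 11)(-9 - 8)] = 3/[(-20)(-17)] = 3/340


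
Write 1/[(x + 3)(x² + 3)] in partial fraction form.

Cover-up at x = -3: P = 1/((-3)² + 3) = 1/12. Then Q = -P = -1/12, R = -P·(0 - 3) = 1/4
Result: (1/12)/(x + 3) - ((1/12)x - 1/4)/(x² + 3)


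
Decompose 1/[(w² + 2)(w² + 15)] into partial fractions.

Coefficient matching gives P = R = 0, Q = 1/(15-2) = 1/13, S = -Q = -1/13
Result: (1/13)/(w² + 2) - (1/13)/(w² + 15)


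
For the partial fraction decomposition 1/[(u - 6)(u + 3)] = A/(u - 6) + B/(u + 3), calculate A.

Cover-up at u = 6: A = 1/(6 + 3) = 1/9


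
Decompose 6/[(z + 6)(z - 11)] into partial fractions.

6/(z + 6)(z - 11) = P/(z + 6) + Q/(z - 11). P = 6/(-6 - 11) = -6/17, Q = 6/(11 + 6) = 6/17
Result: (-6/17)/(z + 6) + (6/17)/(z - 11)


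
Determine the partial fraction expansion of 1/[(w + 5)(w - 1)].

1/(w + 5)(w - 1) = A/(w + 5) + B/(w - 1). A = 1/(-5 - 1) = -1/6, B = 1/(1 + 5) = 1/6
Result: (-1/6)/(w + 5) + (1/6)/(w - 1)


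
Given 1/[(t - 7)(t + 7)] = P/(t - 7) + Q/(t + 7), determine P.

Cover-up at t = 7: P = 1/(7 + 7) = 1/14


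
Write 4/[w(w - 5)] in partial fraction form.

4/w(w - 5) = P/w + Q/(w - 5). P = 4/(0 - 5) = -4/5, Q = 4/(5 - 0) = 4/5
Result: (-4/5)/w + (4/5)/(w - 5)


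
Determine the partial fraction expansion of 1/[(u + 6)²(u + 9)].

Cover-up at u=-9: R = 1/(-9 + 6)² = 1/9. Cover-up at u=-6: Q = 1/(-6 + 9) = 1/3. Comparing u² coeff: P = -R = -1/9
Result: (-1/9)/(u + 6) + (1/3)/(u + 6)² + (1/9)/(u + 9)


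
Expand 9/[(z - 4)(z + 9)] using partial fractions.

9/(z - 4)(z + 9) = α/(z - 4) + β/(z + 9). α = 9/(4 + 9) = 9/13, β = 9/(-9 - 4) = -9/13
Result: (9/13)/(z - 4) - (9/13)/(z + 9)


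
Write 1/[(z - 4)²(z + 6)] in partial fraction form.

Cover-up at z=-6: R = 1/(-6 - 4)² = 1/100. Cover-up at z=4: Q = 1/(4 + 6) = 1/10. Comparing z² coeff: P = -R = -1/100
Result: (-1/100)/(z - 4) + (1/10)/(z - 4)² + (1/100)/(z + 6)


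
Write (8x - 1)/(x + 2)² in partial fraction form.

(8x - 1) = A(x + 2) + B. At x = -2: B = 8·(-2) - 1 = -17. Coeff of x: A = 8
Result: 8/(x + 2) - 17/(x + 2)²


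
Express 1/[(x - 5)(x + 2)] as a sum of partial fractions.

1/(x - 5)(x + 2) = A/(x - 5) + B/(x + 2). A = 1/(5 + 2) = 1/7, B = 1/(-2 - 5) = -1/7
Result: (1/7)/(x - 5) - (1/7)/(x + 2)


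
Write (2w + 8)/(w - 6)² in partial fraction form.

(2w + 8) = P(w - 6) + Q. At w = 6: Q = 2·6 + 8 = 20. Coeff of w: P = 2
Result: 2/(w - 6) + 20/(w - 6)²


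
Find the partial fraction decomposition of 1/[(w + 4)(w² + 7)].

Cover-up at w = -4: P = 1/((-4)² + 7) = 1/23. Then Q = -P = -1/23, R = -P·(0 - 4) = 4/23
Result: (1/23)/(w + 4) - ((1/23)w - 4/23)/(w² + 7)


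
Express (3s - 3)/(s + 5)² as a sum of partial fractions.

(3s - 3) = A(s + 5) + B. At s = -5: B = 3·(-5) - 3 = -18. Coeff of s: A = 3
Result: 3/(s + 5) - 18/(s + 5)²


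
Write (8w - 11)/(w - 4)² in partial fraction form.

(8w - 11) = P(w - 4) + Q. At w = 4: Q = 8·4 - 11 = 21. Coeff of w: P = 8
Result: 8/(w - 4) + 21/(w - 4)²


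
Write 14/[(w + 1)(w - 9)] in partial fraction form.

14/(w + 1)(w - 9) = P/(w + 1) + Q/(w - 9). P = 14/(-1 - 9) = -7/5, Q = 14/(9 + 1) = 7/5
Result: (-7/5)/(w + 1) + (7/5)/(w - 9)


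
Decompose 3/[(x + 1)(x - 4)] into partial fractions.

3/(x + 1)(x - 4) = α/(x + 1) + β/(x - 4). α = 3/(-1 - 4) = -3/5, β = 3/(4 + 1) = 3/5
Result: (-3/5)/(x + 1) + (3/5)/(x - 4)


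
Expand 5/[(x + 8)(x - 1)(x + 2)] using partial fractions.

Using cover-up method: α = 5/54, β = 5/27, γ = -5/18
Result: (5/54)/(x + 8) + (5/27)/(x - 1) - (5/18)/(x + 2)


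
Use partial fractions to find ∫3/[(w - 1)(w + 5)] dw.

Decompose: 3/[(w - 1)(w + 5)] = (1/2)/(w - 1) - (1/2)/(w + 5). Integrate each term: (1/2) ln|(w - 1)| - (1/2) ln|(w + 5)| + C


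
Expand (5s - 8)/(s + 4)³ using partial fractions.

(5s - 8) = P(s + 4)² + Q(s + 4) + R. At s = -4: R = 5·(-4) - 8 = -28. Coefficients: P = 0, Q = 5
Result: 5/(s + 4)² - 28/(s + 4)³


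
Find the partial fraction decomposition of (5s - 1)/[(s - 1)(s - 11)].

At s=1: α = (5·1 - 1)/(1 - 11) = -2/5. At s=11: β = (5·11 - 1)/(11 - 1) = 27/5
Result: (-2/5)/(s - 1) + (27/5)/(s - 11)


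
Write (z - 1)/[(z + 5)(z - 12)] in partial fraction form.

At z=-5: P = (1·(-5) - 1)/(-5 - 12) = 6/17. At z=12: Q = (1·12 - 1)/(12 + 5) = 11/17
Result: (6/17)/(z + 5) + (11/17)/(z - 12)


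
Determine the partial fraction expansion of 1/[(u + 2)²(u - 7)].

Cover-up at u=7: C = 1/(7 + 2)² = 1/81. Cover-up at u=-2: B = 1/(-2 - 7) = -1/9. Comparing u² coeff: A = -C = -1/81
Result: (-1/81)/(u + 2) - (1/9)/(u + 2)² + (1/81)/(u - 7)


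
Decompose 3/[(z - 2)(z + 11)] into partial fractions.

3/(z - 2)(z + 11) = A/(z - 2) + B/(z + 11). A = 3/(2 + 11) = 3/13, B = 3/(-11 - 2) = -3/13
Result: (3/13)/(z - 2) - (3/13)/(z + 11)


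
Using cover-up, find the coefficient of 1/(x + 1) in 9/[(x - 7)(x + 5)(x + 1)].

Cover (x + 1), set x=-1: 9/[(-1 - 7)(-1 + 5)] = -9/32


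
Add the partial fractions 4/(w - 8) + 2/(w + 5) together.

Common denominator (w - 8)(w + 5). Numerator: 4(w + 5) + 2(w - 8) = (4w + 20) + (2w - 16) = 6w + 4
Result: (6w + 4)/[(w - 8)(w + 5)]


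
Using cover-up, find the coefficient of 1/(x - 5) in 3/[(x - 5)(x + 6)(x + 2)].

Cover (x - 5), set x=5: 3/[(5 + 6)(5 + 2)] = 3/77


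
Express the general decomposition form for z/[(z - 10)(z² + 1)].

Linear + irreducible quadratic: α/(z - 10) + (βz + γ)/(z² + 1)
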